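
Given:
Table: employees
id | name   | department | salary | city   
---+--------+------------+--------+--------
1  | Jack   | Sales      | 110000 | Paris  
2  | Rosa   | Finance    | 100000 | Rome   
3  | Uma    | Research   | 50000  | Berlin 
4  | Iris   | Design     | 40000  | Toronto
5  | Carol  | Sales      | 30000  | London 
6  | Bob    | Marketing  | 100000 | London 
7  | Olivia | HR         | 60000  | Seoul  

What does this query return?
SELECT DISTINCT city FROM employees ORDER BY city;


All 'city' values (row order): Paris, Rome, Berlin, Toronto, London, London, Seoul
Removing duplicates leaves 6 unique value(s).

6 values:
Berlin
London
Paris
Rome
Seoul
Toronto


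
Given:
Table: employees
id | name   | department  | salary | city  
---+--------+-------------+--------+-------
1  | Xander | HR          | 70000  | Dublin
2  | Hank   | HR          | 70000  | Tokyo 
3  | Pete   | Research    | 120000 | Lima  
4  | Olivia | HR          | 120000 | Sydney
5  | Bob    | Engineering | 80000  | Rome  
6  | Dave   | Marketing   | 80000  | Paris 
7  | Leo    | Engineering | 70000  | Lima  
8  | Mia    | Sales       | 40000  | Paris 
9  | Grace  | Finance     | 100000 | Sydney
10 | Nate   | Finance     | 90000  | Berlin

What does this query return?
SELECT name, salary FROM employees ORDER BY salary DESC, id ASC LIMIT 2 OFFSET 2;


Sort by salary DESC (id ASC tiebreak), then skip 2 and take 2
Rows 3 through 4

2 rows:
Grace, 100000
Nate, 90000


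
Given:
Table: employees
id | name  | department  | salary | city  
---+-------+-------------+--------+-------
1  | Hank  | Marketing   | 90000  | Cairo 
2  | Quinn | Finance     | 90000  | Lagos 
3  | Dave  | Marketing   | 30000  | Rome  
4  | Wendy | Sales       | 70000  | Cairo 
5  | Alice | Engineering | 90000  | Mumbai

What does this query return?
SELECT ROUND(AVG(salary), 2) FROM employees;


SUM(salary) = 370000
COUNT = 5
ROUND(AVG, 2) = ROUND(370000 / 5, 2) = 74000.0

74000.0


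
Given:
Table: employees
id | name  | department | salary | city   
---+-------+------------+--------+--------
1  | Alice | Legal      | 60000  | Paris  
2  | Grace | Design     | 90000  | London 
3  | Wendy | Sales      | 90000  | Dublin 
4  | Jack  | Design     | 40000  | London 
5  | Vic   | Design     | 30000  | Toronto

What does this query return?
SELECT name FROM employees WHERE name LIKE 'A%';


LIKE 'A%' matches names starting with 'A'
Matching: 1

1 rows:
Alice


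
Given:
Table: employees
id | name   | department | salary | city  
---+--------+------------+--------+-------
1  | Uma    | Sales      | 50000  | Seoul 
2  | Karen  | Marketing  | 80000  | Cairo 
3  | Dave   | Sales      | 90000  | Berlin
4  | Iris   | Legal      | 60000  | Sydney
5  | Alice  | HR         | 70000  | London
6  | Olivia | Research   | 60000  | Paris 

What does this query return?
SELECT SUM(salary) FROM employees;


SUM(salary) = 50000 + 80000 + 90000 + 60000 + 70000 + 60000 = 410000

410000


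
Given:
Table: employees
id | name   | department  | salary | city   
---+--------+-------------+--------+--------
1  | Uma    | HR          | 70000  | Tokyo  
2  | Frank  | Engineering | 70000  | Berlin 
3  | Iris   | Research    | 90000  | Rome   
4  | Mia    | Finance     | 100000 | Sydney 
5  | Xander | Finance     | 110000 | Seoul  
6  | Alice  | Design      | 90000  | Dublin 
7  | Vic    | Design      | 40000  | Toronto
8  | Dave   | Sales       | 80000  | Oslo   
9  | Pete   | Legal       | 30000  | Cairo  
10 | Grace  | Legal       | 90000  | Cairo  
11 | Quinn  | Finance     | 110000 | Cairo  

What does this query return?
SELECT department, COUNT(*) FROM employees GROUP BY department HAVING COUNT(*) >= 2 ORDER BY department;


Groups with count >= 2:
  Design: 2 -> PASS
  Finance: 3 -> PASS
  Legal: 2 -> PASS
  Engineering: 1 -> filtered out
  HR: 1 -> filtered out
  Research: 1 -> filtered out
  Sales: 1 -> filtered out


3 groups:
Design, 2
Finance, 3
Legal, 2


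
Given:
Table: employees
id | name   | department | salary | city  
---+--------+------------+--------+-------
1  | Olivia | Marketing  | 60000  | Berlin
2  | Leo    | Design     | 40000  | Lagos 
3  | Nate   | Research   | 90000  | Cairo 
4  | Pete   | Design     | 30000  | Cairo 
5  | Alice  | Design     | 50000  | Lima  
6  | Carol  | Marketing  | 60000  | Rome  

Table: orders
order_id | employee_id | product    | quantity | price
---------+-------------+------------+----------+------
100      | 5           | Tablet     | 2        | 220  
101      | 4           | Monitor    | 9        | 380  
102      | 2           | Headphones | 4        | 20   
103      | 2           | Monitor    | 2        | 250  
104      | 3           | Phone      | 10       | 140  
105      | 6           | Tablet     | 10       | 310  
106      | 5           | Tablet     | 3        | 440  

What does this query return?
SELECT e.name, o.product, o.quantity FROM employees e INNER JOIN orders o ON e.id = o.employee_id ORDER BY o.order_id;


Joining employees.id = orders.employee_id:
  employee Alice (id=5) -> order Tablet
  employee Pete (id=4) -> order Monitor
  employee Leo (id=2) -> order Headphones
  employee Leo (id=2) -> order Monitor
  employee Nate (id=3) -> order Phone
  employee Carol (id=6) -> order Tablet
  employee Alice (id=5) -> order Tablet


7 rows:
Alice, Tablet, 2
Pete, Monitor, 9
Leo, Headphones, 4
Leo, Monitor, 2
Nate, Phone, 10
Carol, Tablet, 10
Alice, Tablet, 3


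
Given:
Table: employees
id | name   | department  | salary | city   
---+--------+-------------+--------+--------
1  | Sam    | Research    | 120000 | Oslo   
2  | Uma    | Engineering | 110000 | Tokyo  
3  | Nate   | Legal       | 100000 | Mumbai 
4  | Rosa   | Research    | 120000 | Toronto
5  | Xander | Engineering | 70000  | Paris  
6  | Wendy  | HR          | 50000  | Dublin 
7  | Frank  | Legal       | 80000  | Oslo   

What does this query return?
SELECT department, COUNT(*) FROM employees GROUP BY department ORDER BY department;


Assigning each row to its department group:
  Sam -> Research
  Uma -> Engineering
  Nate -> Legal
  Rosa -> Research
  Xander -> Engineering
  Wendy -> HR
  Frank -> Legal


4 groups:
Engineering, 2
HR, 1
Legal, 2
Research, 2


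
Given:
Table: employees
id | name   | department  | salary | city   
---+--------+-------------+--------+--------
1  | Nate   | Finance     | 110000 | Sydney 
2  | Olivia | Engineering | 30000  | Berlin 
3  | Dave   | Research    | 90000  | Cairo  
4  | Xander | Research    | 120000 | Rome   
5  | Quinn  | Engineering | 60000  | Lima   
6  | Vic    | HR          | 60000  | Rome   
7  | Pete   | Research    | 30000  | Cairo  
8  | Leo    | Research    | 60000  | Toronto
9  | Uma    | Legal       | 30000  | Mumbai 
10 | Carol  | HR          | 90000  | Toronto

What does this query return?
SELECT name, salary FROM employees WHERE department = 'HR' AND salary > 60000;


Filtering: department = 'HR' AND salary > 60000
Matching: 1 rows

1 rows:
Carol, 90000


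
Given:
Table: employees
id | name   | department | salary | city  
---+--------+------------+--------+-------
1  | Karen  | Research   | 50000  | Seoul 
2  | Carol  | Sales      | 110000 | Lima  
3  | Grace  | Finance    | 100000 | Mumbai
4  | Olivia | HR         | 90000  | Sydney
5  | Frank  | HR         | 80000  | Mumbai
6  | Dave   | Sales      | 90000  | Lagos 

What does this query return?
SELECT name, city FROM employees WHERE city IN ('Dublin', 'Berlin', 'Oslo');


Filtering: city IN ('Dublin', 'Berlin', 'Oslo')
Matching: 0 rows

Empty result set (0 rows)


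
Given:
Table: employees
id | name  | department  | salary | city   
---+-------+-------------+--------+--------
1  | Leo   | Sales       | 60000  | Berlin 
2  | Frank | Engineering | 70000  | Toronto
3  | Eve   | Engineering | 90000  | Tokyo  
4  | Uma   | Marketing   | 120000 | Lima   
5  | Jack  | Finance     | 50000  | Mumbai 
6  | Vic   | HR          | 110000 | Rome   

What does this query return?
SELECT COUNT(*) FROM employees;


COUNT(*) counts all rows

6


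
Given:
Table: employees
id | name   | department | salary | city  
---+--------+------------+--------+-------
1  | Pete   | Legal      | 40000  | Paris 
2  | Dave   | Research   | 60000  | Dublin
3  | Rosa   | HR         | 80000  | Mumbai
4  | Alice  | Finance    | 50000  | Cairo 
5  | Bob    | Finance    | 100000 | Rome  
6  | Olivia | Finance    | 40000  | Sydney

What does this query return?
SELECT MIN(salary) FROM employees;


Salaries: 40000, 60000, 80000, 50000, 100000, 40000
MIN = 40000

40000


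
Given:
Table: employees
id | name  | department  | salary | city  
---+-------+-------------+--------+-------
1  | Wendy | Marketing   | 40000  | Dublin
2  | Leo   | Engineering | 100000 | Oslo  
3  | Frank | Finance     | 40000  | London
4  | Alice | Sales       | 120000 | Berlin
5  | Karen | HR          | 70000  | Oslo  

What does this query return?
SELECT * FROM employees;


SELECT * returns all 5 rows with all columns

5 rows:
1, Wendy, Marketing, 40000, Dublin
2, Leo, Engineering, 100000, Oslo
3, Frank, Finance, 40000, London
4, Alice, Sales, 120000, Berlin
5, Karen, HR, 70000, Oslo


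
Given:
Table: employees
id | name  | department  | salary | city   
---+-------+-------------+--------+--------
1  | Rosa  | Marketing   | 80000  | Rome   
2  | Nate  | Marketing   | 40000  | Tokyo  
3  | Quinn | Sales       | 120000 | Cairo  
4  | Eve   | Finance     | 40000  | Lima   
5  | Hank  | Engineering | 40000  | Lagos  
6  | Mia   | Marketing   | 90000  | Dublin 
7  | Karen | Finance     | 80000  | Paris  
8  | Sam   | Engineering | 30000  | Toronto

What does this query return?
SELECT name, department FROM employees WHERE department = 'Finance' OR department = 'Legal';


Filtering: department = 'Finance' OR 'Legal'
Matching: 2 rows

2 rows:
Eve, Finance
Karen, Finance


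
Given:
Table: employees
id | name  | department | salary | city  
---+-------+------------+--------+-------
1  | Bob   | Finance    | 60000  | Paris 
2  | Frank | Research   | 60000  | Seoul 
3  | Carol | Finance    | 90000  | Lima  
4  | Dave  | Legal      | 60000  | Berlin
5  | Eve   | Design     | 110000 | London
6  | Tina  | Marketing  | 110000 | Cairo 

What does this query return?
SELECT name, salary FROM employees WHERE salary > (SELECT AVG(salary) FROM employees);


Subquery: AVG(salary) = 81666.67
Filtering: salary > 81666.67
  Carol (90000) -> MATCH
  Eve (110000) -> MATCH
  Tina (110000) -> MATCH


3 rows:
Carol, 90000
Eve, 110000
Tina, 110000


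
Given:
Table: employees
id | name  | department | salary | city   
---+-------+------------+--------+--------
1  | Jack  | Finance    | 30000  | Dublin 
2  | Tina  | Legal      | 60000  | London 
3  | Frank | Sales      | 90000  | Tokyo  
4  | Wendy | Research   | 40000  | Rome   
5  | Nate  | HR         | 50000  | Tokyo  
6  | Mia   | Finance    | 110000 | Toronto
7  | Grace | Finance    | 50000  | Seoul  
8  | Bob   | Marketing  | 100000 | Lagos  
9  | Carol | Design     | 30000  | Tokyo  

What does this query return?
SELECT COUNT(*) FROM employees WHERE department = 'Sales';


Counting rows where department = 'Sales'
  Frank -> MATCH


1


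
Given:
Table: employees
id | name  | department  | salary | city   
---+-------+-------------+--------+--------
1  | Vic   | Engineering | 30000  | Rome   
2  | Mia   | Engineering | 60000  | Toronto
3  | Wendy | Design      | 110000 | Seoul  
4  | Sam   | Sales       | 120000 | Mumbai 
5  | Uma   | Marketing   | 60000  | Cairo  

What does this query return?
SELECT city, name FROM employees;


Projecting columns: city, name

5 rows:
Rome, Vic
Toronto, Mia
Seoul, Wendy
Mumbai, Sam
Cairo, Uma


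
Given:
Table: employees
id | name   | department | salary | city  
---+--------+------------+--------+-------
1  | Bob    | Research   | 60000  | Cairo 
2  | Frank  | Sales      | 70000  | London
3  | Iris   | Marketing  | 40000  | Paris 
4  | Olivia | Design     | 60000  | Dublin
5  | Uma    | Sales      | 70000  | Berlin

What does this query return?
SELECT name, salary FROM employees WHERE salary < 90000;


Filtering: salary < 90000
Matching: 5 rows

5 rows:
Bob, 60000
Frank, 70000
Iris, 40000
Olivia, 60000
Uma, 70000


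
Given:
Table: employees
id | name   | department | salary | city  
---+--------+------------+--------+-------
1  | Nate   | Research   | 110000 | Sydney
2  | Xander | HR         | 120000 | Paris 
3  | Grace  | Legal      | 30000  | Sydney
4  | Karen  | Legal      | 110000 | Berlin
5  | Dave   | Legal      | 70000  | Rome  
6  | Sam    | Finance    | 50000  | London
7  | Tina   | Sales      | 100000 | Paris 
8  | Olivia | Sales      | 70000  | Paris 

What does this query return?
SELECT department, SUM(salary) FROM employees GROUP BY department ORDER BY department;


Summing salary within each department:
  Finance: 50000 = 50000
  HR: 120000 = 120000
  Legal: 30000 + 110000 + 70000 = 210000
  Research: 110000 = 110000
  Sales: 100000 + 70000 = 170000


5 groups:
Finance, 50000
HR, 120000
Legal, 210000
Research, 110000
Sales, 170000


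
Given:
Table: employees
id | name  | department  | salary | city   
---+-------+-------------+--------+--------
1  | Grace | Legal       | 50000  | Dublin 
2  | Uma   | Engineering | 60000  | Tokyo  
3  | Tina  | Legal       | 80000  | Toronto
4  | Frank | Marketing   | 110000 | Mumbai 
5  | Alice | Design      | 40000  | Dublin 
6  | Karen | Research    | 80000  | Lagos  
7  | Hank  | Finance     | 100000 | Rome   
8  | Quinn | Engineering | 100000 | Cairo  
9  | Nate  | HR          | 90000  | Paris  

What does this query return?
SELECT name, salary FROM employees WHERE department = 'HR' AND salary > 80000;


Filtering: department = 'HR' AND salary > 80000
Matching: 1 rows

1 rows:
Nate, 90000


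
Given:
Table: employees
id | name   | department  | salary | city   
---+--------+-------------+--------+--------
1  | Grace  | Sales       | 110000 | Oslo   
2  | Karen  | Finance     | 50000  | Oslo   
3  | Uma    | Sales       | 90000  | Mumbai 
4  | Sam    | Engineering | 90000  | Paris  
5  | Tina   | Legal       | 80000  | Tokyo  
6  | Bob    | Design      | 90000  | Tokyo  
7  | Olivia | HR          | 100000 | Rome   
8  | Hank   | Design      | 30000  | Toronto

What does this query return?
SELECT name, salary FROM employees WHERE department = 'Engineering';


Filtering: department = 'Engineering'
Matching rows: 1

1 rows:
Sam, 90000


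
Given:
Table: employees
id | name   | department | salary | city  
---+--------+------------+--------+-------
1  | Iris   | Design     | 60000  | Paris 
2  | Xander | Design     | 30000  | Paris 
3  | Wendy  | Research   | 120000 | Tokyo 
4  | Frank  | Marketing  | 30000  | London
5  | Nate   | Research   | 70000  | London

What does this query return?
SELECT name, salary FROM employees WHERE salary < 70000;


Filtering: salary < 70000
Matching: 3 rows

3 rows:
Iris, 60000
Xander, 30000
Frank, 30000


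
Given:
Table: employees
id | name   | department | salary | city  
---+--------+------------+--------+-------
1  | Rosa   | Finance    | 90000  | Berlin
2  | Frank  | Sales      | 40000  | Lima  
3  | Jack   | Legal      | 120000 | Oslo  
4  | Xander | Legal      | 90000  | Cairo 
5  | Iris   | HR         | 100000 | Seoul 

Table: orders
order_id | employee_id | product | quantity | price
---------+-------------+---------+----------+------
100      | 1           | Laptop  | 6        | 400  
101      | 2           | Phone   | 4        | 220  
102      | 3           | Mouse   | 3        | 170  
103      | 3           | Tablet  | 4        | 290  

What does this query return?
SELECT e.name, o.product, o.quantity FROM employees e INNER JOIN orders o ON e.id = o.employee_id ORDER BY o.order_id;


Joining employees.id = orders.employee_id:
  employee Rosa (id=1) -> order Laptop
  employee Frank (id=2) -> order Phone
  employee Jack (id=3) -> order Mouse
  employee Jack (id=3) -> order Tablet


4 rows:
Rosa, Laptop, 6
Frank, Phone, 4
Jack, Mouse, 3
Jack, Tablet, 4


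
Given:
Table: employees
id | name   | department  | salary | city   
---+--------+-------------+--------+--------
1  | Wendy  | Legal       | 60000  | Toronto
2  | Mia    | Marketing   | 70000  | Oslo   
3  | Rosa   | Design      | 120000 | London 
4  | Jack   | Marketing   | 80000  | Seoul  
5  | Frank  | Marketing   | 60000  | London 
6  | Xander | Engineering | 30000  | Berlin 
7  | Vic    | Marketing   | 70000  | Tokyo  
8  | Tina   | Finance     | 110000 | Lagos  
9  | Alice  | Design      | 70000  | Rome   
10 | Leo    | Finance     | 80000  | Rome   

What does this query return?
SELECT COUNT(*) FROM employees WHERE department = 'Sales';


Counting rows where department = 'Sales'


0


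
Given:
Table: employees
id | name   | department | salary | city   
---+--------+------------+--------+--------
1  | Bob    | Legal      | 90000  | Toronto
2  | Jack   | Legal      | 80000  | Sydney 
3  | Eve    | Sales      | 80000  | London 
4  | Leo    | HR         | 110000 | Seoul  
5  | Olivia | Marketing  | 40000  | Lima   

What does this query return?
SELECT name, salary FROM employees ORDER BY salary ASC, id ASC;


Sorting by salary ASC, then id ASC for ties

5 rows:
Olivia, 40000
Jack, 80000
Eve, 80000
Bob, 90000
Leo, 110000


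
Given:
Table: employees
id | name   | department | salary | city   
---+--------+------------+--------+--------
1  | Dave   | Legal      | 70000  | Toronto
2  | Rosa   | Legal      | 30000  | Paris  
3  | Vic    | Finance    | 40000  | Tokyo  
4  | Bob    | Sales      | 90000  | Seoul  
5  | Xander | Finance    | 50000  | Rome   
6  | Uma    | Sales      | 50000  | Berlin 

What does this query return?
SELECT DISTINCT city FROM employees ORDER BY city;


All 'city' values (row order): Toronto, Paris, Tokyo, Seoul, Rome, Berlin
Removing duplicates leaves 6 unique value(s).

6 values:
Berlin
Paris
Rome
Seoul
Tokyo
Toronto


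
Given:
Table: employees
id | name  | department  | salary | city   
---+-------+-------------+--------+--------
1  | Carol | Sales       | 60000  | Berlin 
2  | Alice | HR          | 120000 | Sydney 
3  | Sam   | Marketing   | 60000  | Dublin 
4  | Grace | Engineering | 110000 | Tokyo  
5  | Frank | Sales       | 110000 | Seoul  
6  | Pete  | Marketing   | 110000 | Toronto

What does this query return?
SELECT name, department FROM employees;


Projecting columns: name, department

6 rows:
Carol, Sales
Alice, HR
Sam, Marketing
Grace, Engineering
Frank, Sales
Pete, Marketing


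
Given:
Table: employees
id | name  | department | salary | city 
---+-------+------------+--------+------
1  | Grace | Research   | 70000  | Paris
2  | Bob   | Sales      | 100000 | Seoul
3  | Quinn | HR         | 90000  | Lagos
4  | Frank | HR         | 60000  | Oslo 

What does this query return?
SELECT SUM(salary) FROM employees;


SUM(salary) = 70000 + 100000 + 90000 + 60000 = 320000

320000


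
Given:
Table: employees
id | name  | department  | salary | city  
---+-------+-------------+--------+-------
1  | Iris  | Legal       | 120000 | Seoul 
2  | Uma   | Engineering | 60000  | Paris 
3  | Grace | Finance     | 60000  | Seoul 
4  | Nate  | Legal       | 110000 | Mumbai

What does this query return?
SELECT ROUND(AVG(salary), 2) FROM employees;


SUM(salary) = 350000
COUNT = 4
ROUND(AVG, 2) = ROUND(350000 / 4, 2) = 87500.0

87500.0


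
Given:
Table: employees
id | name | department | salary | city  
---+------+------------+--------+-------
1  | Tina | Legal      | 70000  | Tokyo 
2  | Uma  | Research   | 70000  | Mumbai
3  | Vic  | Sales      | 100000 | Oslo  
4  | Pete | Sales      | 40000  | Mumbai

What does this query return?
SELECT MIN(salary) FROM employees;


Salaries: 70000, 70000, 100000, 40000
MIN = 40000

40000


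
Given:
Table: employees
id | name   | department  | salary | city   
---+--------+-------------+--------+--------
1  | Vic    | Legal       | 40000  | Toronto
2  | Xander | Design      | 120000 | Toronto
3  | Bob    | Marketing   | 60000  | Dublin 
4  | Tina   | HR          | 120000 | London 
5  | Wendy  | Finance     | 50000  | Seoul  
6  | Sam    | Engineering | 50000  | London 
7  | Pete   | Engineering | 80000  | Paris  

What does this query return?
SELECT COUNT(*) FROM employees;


COUNT(*) counts all rows

7


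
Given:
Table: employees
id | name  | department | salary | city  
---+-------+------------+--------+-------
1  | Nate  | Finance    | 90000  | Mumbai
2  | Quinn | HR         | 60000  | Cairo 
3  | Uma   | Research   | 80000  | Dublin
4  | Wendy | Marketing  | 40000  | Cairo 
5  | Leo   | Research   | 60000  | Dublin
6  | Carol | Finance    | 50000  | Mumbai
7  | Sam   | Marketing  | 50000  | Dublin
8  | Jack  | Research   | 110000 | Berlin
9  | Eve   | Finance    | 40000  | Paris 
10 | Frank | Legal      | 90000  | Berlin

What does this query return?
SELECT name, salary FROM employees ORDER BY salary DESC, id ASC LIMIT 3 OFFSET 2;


Sort by salary DESC (id ASC tiebreak), then skip 2 and take 3
Rows 3 through 5

3 rows:
Frank, 90000
Uma, 80000
Quinn, 60000


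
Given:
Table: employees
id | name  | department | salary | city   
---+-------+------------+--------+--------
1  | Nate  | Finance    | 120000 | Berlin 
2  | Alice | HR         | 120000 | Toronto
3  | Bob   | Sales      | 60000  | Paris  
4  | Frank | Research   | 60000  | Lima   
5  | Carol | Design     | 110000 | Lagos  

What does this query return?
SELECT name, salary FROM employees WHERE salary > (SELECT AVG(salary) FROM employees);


Subquery: AVG(salary) = 94000.0
Filtering: salary > 94000.0
  Nate (120000) -> MATCH
  Alice (120000) -> MATCH
  Carol (110000) -> MATCH


3 rows:
Nate, 120000
Alice, 120000
Carol, 110000


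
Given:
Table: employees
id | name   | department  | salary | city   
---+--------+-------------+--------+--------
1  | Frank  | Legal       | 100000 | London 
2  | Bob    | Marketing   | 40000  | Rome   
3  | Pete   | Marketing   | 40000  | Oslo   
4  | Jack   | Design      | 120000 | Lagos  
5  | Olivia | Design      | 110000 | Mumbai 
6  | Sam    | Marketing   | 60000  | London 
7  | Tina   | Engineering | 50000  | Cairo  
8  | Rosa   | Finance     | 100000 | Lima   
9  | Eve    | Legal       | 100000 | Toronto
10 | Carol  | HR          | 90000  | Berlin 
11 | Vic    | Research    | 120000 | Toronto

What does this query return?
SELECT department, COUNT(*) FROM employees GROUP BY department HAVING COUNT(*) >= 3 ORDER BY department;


Groups with count >= 3:
  Marketing: 3 -> PASS
  Design: 2 -> filtered out
  Engineering: 1 -> filtered out
  Finance: 1 -> filtered out
  HR: 1 -> filtered out
  Legal: 2 -> filtered out
  Research: 1 -> filtered out


1 groups:
Marketing, 3


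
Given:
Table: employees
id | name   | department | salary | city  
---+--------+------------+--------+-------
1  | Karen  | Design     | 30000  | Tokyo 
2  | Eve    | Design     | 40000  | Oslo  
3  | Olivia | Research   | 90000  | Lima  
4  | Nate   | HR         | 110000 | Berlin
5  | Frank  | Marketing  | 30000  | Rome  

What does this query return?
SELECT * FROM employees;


SELECT * returns all 5 rows with all columns

5 rows:
1, Karen, Design, 30000, Tokyo
2, Eve, Design, 40000, Oslo
3, Olivia, Research, 90000, Lima
4, Nate, HR, 110000, Berlin
5, Frank, Marketing, 30000, Rome


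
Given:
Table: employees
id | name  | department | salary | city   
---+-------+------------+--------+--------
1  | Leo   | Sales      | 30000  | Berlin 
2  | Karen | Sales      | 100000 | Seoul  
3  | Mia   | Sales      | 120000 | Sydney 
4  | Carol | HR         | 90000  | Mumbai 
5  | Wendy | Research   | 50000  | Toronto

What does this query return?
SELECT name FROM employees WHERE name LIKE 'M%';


LIKE 'M%' matches names starting with 'M'
Matching: 1

1 rows:
Mia


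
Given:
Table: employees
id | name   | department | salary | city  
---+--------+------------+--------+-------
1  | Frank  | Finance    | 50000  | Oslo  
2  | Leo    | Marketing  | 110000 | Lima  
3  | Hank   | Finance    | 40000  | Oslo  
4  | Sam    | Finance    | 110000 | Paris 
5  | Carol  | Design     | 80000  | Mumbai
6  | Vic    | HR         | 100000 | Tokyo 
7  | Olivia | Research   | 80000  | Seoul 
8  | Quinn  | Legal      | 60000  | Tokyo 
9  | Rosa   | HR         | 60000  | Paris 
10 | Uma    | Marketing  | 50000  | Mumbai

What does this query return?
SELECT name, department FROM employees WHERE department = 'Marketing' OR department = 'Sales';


Filtering: department = 'Marketing' OR 'Sales'
Matching: 2 rows

2 rows:
Leo, Marketing
Uma, Marketing


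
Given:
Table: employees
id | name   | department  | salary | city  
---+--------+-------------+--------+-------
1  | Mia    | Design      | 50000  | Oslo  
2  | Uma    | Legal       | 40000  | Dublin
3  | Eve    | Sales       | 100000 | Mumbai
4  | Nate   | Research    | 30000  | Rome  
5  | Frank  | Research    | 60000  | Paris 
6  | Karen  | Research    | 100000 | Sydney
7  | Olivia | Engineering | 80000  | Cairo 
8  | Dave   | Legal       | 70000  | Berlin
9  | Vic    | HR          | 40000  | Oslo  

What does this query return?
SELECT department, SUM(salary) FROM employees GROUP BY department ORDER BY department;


Summing salary within each department:
  Design: 50000 = 50000
  Engineering: 80000 = 80000
  HR: 40000 = 40000
  Legal: 40000 + 70000 = 110000
  Research: 30000 + 60000 + 100000 = 190000
  Sales: 100000 = 100000


6 groups:
Design, 50000
Engineering, 80000
HR, 40000
Legal, 110000
Research, 190000
Sales, 100000


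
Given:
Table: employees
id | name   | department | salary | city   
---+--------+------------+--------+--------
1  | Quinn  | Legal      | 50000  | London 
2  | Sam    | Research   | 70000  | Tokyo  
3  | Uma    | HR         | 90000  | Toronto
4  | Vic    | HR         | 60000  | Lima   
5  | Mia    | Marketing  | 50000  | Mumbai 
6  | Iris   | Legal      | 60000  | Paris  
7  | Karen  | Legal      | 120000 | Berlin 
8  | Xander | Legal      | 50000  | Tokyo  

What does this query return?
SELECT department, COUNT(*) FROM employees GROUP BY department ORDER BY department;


Assigning each row to its department group:
  Quinn -> Legal
  Sam -> Research
  Uma -> HR
  Vic -> HR
  Mia -> Marketing
  Iris -> Legal
  Karen -> Legal
  Xander -> Legal


4 groups:
HR, 2
Legal, 4
Marketing, 1
Research, 1


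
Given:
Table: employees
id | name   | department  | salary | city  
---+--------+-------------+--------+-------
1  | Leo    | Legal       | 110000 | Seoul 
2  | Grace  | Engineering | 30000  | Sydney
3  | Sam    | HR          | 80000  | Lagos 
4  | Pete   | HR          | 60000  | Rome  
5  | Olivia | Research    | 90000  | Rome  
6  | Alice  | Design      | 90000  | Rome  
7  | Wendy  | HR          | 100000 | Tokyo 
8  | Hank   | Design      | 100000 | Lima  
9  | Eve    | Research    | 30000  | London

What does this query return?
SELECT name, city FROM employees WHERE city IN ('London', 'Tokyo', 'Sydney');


Filtering: city IN ('London', 'Tokyo', 'Sydney')
Matching: 3 rows

3 rows:
Grace, Sydney
Wendy, Tokyo
Eve, London


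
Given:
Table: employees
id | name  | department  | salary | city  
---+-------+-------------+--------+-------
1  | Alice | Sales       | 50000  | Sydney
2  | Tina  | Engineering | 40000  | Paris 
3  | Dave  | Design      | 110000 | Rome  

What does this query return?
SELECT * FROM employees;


SELECT * returns all 3 rows with all columns

3 rows:
1, Alice, Sales, 50000, Sydney
2, Tina, Engineering, 40000, Paris
3, Dave, Design, 110000, Rome


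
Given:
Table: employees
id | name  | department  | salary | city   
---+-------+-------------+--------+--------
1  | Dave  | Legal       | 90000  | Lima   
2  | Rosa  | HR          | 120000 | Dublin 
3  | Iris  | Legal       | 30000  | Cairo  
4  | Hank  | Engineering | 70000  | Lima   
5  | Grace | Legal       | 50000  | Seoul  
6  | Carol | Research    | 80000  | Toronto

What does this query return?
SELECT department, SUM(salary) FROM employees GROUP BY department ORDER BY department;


Summing salary within each department:
  Engineering: 70000 = 70000
  HR: 120000 = 120000
  Legal: 90000 + 30000 + 50000 = 170000
  Research: 80000 = 80000


4 groups:
Engineering, 70000
HR, 120000
Legal, 170000
Research, 80000


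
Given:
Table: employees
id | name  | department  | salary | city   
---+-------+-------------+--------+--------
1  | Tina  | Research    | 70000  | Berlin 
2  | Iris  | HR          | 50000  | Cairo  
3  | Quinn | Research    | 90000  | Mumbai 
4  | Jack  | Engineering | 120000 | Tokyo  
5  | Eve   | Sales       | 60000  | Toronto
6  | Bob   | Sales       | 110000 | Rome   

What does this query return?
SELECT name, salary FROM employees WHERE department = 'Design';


Filtering: department = 'Design'
Matching rows: 0

Empty result set (0 rows)


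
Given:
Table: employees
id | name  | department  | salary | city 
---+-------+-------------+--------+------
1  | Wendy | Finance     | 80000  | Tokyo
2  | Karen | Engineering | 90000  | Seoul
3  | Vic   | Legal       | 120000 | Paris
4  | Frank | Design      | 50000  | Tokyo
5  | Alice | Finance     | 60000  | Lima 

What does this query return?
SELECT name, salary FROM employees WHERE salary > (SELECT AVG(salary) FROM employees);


Subquery: AVG(salary) = 80000.0
Filtering: salary > 80000.0
  Karen (90000) -> MATCH
  Vic (120000) -> MATCH


2 rows:
Karen, 90000
Vic, 120000


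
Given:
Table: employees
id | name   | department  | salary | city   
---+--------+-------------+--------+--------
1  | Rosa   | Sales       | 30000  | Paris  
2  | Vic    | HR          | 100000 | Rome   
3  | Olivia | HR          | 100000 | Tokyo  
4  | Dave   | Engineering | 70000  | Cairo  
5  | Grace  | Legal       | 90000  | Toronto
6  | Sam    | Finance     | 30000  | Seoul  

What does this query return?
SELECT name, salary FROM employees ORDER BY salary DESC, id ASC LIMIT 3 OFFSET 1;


Sort by salary DESC (id ASC tiebreak), then skip 1 and take 3
Rows 2 through 4

3 rows:
Olivia, 100000
Grace, 90000
Dave, 70000


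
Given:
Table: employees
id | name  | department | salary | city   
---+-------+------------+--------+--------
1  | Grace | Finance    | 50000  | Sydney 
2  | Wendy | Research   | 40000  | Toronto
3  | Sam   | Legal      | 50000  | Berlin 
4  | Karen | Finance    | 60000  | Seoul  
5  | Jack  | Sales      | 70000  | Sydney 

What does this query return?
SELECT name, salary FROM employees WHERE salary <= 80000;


Filtering: salary <= 80000
Matching: 5 rows

5 rows:
Grace, 50000
Wendy, 40000
Sam, 50000
Karen, 60000
Jack, 70000


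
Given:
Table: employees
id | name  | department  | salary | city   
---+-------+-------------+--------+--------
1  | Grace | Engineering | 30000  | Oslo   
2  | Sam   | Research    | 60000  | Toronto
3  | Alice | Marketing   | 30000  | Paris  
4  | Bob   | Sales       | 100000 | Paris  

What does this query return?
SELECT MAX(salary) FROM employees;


Salaries: 30000, 60000, 30000, 100000
MAX = 100000

100000


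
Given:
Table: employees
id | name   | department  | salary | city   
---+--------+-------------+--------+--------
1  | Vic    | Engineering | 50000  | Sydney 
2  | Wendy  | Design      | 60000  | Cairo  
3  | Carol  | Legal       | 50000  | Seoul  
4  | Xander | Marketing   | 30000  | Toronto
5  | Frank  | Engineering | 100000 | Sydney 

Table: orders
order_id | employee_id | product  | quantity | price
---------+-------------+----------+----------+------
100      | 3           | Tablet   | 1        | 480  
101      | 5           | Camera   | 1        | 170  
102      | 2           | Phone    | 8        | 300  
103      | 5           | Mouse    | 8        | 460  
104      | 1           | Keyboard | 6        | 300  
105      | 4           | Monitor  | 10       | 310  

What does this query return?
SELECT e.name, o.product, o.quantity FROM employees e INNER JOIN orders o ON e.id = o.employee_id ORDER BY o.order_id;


Joining employees.id = orders.employee_id:
  employee Carol (id=3) -> order Tablet
  employee Frank (id=5) -> order Camera
  employee Wendy (id=2) -> order Phone
  employee Frank (id=5) -> order Mouse
  employee Vic (id=1) -> order Keyboard
  employee Xander (id=4) -> order Monitor


6 rows:
Carol, Tablet, 1
Frank, Camera, 1
Wendy, Phone, 8
Frank, Mouse, 8
Vic, Keyboard, 6
Xander, Monitor, 10


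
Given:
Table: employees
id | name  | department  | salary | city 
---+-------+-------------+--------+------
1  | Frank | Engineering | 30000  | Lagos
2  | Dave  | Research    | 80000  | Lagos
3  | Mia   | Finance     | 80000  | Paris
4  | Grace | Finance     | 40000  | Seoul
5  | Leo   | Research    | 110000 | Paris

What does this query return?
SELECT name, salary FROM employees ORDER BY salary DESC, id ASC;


Sorting by salary DESC, then id ASC for ties

5 rows:
Leo, 110000
Dave, 80000
Mia, 80000
Grace, 40000
Frank, 30000


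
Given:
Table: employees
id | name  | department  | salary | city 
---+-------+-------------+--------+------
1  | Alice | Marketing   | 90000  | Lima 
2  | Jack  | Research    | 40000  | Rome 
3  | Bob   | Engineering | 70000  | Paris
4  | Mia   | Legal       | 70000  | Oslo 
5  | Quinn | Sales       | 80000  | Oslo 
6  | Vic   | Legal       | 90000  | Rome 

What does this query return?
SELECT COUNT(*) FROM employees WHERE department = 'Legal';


Counting rows where department = 'Legal'
  Mia -> MATCH
  Vic -> MATCH


2


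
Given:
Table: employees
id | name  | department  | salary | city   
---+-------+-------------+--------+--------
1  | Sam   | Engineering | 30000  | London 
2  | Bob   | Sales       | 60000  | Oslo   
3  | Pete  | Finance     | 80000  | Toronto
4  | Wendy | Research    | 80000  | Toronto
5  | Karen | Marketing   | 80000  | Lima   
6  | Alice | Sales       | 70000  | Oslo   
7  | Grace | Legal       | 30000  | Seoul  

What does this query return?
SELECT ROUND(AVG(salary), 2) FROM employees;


SUM(salary) = 430000
COUNT = 7
ROUND(AVG, 2) = ROUND(430000 / 7, 2) = 61428.57

61428.57


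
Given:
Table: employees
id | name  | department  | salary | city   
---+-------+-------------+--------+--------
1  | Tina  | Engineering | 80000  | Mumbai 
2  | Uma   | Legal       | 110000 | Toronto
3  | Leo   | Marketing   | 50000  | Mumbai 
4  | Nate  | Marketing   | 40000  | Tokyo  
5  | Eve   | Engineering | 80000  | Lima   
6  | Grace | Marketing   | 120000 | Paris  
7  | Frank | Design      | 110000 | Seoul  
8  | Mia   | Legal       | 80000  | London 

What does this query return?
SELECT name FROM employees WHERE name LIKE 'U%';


LIKE 'U%' matches names starting with 'U'
Matching: 1

1 rows:
Uma


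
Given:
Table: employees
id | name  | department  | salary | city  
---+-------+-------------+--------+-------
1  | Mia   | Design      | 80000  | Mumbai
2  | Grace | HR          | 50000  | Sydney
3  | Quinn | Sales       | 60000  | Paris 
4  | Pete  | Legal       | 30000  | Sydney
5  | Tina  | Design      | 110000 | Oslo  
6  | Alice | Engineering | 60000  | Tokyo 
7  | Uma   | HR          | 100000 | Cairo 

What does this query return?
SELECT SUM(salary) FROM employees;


SUM(salary) = 80000 + 50000 + 60000 + 30000 + 110000 + 60000 + 100000 = 490000

490000


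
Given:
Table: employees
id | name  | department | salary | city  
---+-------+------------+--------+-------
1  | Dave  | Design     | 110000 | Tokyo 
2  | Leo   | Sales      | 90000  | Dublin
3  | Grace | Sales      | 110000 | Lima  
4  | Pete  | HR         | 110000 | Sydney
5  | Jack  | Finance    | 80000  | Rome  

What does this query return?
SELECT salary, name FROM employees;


Projecting columns: salary, name

5 rows:
110000, Dave
90000, Leo
110000, Grace
110000, Pete
80000, Jack


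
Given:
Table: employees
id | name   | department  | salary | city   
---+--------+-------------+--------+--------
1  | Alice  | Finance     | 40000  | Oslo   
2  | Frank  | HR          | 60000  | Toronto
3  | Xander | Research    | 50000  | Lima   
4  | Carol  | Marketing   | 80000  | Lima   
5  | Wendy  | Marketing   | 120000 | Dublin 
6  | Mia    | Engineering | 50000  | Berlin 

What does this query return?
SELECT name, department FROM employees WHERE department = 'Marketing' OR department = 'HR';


Filtering: department = 'Marketing' OR 'HR'
Matching: 3 rows

3 rows:
Frank, HR
Carol, Marketing
Wendy, Marketing


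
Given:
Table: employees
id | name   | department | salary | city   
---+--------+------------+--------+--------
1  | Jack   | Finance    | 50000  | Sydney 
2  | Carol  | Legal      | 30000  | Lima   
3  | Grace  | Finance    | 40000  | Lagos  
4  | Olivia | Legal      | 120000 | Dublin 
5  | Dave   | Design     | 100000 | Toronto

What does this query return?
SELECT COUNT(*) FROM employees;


COUNT(*) counts all rows

5


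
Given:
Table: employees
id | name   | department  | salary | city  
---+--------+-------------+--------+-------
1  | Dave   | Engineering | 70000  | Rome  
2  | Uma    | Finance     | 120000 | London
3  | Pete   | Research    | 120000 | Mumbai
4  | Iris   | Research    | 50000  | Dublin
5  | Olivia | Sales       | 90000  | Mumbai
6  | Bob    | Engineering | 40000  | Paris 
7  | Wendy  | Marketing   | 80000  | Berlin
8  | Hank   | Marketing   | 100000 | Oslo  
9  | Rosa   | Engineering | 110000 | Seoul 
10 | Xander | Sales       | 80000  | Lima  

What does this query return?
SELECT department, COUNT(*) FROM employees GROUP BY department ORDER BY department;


Assigning each row to its department group:
  Dave -> Engineering
  Uma -> Finance
  Pete -> Research
  Iris -> Research
  Olivia -> Sales
  Bob -> Engineering
  Wendy -> Marketing
  Hank -> Marketing
  Rosa -> Engineering
  Xander -> Sales


5 groups:
Engineering, 3
Finance, 1
Marketing, 2
Research, 2
Sales, 2


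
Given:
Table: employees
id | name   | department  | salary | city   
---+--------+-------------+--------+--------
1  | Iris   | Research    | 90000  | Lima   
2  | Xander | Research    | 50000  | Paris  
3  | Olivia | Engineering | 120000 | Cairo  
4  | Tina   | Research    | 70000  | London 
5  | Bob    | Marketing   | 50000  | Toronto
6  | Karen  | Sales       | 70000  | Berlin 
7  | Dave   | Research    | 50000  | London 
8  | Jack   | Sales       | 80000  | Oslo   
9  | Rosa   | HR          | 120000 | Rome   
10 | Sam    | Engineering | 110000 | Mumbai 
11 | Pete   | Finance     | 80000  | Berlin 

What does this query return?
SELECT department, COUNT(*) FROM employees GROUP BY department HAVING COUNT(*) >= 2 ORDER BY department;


Groups with count >= 2:
  Engineering: 2 -> PASS
  Research: 4 -> PASS
  Sales: 2 -> PASS
  Finance: 1 -> filtered out
  HR: 1 -> filtered out
  Marketing: 1 -> filtered out


3 groups:
Engineering, 2
Research, 4
Sales, 2


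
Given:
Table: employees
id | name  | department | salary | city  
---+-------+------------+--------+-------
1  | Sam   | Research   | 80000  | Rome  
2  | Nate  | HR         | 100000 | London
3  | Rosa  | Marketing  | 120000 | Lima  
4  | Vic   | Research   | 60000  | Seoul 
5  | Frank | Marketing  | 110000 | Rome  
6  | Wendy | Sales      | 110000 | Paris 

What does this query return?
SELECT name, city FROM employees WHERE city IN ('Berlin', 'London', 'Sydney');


Filtering: city IN ('Berlin', 'London', 'Sydney')
Matching: 1 rows

1 rows:
Nate, London


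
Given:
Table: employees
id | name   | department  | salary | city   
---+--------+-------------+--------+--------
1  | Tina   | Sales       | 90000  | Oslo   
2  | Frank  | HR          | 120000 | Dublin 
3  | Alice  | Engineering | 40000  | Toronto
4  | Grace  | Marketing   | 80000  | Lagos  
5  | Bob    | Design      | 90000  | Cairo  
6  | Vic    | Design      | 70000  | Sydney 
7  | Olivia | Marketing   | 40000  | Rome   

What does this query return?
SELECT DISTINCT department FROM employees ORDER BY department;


All 'department' values (row order): Sales, HR, Engineering, Marketing, Design, Design, Marketing
Removing duplicates leaves 5 unique value(s).

5 values:
Design
Engineering
HR
Marketing
Sales


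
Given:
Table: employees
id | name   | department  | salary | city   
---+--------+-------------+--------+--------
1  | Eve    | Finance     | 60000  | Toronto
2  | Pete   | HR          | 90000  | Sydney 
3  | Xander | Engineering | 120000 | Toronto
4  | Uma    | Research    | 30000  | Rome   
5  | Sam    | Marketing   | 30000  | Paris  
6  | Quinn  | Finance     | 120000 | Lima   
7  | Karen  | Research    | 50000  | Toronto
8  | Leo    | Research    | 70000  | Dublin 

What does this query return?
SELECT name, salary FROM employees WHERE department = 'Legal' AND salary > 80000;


Filtering: department = 'Legal' AND salary > 80000
Matching: 0 rows

Empty result set (0 rows)
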